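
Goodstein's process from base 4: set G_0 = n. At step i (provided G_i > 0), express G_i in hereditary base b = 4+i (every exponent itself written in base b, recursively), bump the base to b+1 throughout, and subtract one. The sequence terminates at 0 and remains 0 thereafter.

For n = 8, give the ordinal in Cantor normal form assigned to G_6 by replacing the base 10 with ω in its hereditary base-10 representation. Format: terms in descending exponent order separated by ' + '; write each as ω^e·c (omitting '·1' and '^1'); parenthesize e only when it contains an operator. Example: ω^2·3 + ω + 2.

9

[0] 8 ≡ 2·4 (base 4). Lift 5: 10. −1: 9.
[1] 9 ≡ 5 + 4 (base 5). Lift 6: 10. −1: 9.
[2] 9 ≡ 6 + 3 (base 6). Lift 7: 10. −1: 9.
[3] 9 ≡ 7 + 2 (base 7). Lift 8: 10. −1: 9.
[4] 9 ≡ 8 + 1 (base 8). Lift 9: 10. −1: 9.
[5] 9 ≡ 9 (base 9). Lift 10: 10. −1: 9.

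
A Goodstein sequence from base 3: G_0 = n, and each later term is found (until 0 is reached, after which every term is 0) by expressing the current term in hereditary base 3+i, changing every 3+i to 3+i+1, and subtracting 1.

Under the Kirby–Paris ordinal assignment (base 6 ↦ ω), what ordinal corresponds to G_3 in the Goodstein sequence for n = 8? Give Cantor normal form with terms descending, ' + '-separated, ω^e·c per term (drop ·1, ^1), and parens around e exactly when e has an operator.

ω + 5

base 3: 8 = 2·3 + 2; at 4: 2·4 + 2 = 10; next = 9
base 4: 9 = 2·4 + 1; at 5: 2·5 + 1 = 11; next = 10
base 5: 10 = 2·5; at 6: 2·6 = 12; next = 11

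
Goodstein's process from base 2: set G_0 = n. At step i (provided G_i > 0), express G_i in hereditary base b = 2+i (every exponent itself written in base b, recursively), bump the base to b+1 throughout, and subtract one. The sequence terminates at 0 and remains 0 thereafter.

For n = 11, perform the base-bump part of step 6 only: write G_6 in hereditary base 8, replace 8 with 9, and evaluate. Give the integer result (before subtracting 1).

i=0: 11 = 2^(2 + 1) + 2 + 1 (b=2); 2→3: 3^(3 + 1) + 3 + 1 = 85; 85−1 = 84
i=1: 84 = 3^(3 + 1) + 3 (b=3); 3→4: 4^(4 + 1) + 4 = 1028; 1028−1 = 1027
i=2: 1027 = 4^(4 + 1) + 3 (b=4); 4→5: 5^(5 + 1) + 3 = 15628; 15628−1 = 15627
i=3: 15627 = 5^(5 + 1) + 2 (b=5); 5→6: 6^(6 + 1) + 2 = 279938; 279938−1 = 279937
i=4: 279937 = 6^(6 + 1) + 1 (b=6); 6→7: 7^(7 + 1) + 1 = 5764802; 5764802−1 = 5764801
i=5: 5764801 = 7^(7 + 1) (b=7); 7→8: 8^(8 + 1) = 134217728; 134217728−1 = 134217727

2749609303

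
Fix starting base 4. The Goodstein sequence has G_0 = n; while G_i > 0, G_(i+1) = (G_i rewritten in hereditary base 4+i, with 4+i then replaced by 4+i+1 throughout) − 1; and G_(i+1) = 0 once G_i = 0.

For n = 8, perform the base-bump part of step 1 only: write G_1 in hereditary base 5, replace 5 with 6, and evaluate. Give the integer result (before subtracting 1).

10

G_0 = 8. HB_4(8) = 2·4. Bump = 10. G_1 = 9.
G_1 = 9. HB_5(9) = 5 + 4. Bump = 10. G_2 = 9.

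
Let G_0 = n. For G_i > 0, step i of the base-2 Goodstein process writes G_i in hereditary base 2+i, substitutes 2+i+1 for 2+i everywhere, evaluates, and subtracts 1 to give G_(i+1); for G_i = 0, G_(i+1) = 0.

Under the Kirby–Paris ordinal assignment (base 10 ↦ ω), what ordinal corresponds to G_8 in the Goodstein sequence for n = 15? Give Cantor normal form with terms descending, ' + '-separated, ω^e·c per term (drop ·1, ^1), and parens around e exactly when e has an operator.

ω^(ω + 1) + ω^7·7 + ω^6·7 + ω^5·7 + ω^4·7 + ω^3·7 + ω^2·7 + ω·7 + 5

[0] 15 ≡ 2^(2 + 1) + 2^2 + 2 + 1 (base 2). Lift 3: 112. −1: 111.
[1] 111 ≡ 3^(3 + 1) + 3^3 + 3 (base 3). Lift 4: 1284. −1: 1283.
[2] 1283 ≡ 4^(4 + 1) + 4^4 + 3 (base 4). Lift 5: 18753. −1: 18752.
[3] 18752 ≡ 5^(5 + 1) + 5^5 + 2 (base 5). Lift 6: 326594. −1: 326593.
[4] 326593 ≡ 6^(6 + 1) + 6^6 + 1 (base 6). Lift 7: 6588345. −1: 6588344.
[5] 6588344 ≡ 7^(7 + 1) + 7^7 (base 7). Lift 8: 150994944. −1: 150994943.
[6] 150994943 ≡ 8^(8 + 1) + 7·8^7 + 7·8^6 + 7·8^5 + 7·8^4 + 7·8^3 + 7·8^2 + 7·8 + 7 (base 8). Lift 9: 3524450281. −1: 3524450280.
[7] 3524450280 ≡ 9^(9 + 1) + 7·9^7 + 7·9^6 + 7·9^5 + 7·9^4 + 7·9^3 + 7·9^2 + 7·9 + 6 (base 9). Lift 10: 100077777776. −1: 100077777775.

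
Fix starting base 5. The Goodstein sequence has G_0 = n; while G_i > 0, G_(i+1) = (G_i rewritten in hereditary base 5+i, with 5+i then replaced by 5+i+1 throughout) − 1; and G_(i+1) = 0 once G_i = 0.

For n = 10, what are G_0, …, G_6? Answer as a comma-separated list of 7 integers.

10, 11, 11, 11, 11, 11, 11

i=0: 10 = 2·5 (b=5); 5→6: 2·6 = 12; 12−1 = 11
i=1: 11 = 6 + 5 (b=6); 6→7: 7 + 5 = 12; 12−1 = 11
i=2: 11 = 7 + 4 (b=7); 7→8: 8 + 4 = 12; 12−1 = 11
i=3: 11 = 8 + 3 (b=8); 8→9: 9 + 3 = 12; 12−1 = 11
i=4: 11 = 9 + 2 (b=9); 9→10: 10 + 2 = 12; 12−1 = 11
i=5: 11 = 10 + 1 (b=10); 10→11: 11 + 1 = 12; 12−1 = 11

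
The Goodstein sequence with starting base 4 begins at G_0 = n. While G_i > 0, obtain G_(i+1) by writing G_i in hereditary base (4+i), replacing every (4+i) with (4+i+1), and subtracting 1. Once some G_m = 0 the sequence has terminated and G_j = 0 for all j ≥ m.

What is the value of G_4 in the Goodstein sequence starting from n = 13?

19

G_0=13  [base 4] 3·4 + 1  →[4↦5]→  3·5 + 1 = 16  −1 ⇒ G_1=15
G_1=15  [base 5] 3·5  →[5↦6]→  3·6 = 18  −1 ⇒ G_2=17
G_2=17  [base 6] 2·6 + 5  →[6↦7]→  2·7 + 5 = 19  −1 ⇒ G_3=18
G_3=18  [base 7] 2·7 + 4  →[7↦8]→  2·8 + 4 = 20  −1 ⇒ G_4=19
G_4=19  [base 8] 2·8 + 3  →[8↦9]→  2·9 + 3 = 21  −1 ⇒ G_5=20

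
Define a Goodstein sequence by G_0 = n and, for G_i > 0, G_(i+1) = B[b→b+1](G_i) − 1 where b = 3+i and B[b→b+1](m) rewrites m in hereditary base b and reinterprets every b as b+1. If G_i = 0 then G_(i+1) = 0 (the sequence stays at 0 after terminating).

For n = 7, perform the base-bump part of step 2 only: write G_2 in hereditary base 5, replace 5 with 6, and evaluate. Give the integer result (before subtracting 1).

base 3: 7 = 2·3 + 1; at 4: 2·4 + 1 = 9; next = 8
base 4: 8 = 2·4; at 5: 2·5 = 10; next = 9
base 5: 9 = 5 + 4; at 6: 6 + 4 = 10; next = 9

10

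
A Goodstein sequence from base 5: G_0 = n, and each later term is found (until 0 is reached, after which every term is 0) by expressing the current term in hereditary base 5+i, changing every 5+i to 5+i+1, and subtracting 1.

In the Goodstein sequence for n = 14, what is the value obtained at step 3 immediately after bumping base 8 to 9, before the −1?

19

step 0: 14 = 2·5 + 4; sub 6 for 5: 2·6 + 4; = 16; G_1 = 16−1 = 15
step 1: 15 = 2·6 + 3; sub 7 for 6: 2·7 + 3; = 17; G_2 = 17−1 = 16
step 2: 16 = 2·7 + 2; sub 8 for 7: 2·8 + 2; = 18; G_3 = 18−1 = 17
step 3: 17 = 2·8 + 1; sub 9 for 8: 2·9 + 1; = 19; G_4 = 19−1 = 18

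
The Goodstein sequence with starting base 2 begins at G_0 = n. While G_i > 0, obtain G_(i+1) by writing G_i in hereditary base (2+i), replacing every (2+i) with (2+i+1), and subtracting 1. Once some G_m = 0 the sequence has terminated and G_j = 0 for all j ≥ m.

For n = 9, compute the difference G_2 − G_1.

base 2: 9 = 2^(2 + 1) + 1; at 3: 3^(3 + 1) + 1 = 82; next = 81
base 3: 81 = 3^(3 + 1); at 4: 4^(4 + 1) = 1024; next = 1023

942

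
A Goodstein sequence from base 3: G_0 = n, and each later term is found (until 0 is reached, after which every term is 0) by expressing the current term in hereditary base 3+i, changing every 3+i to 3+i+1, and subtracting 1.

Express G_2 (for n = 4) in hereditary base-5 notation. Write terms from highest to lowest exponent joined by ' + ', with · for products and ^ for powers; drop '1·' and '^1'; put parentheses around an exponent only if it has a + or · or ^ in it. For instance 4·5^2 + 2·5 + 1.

4

base 3: 4 = 3 + 1; at 4: 4 + 1 = 5; next = 4
base 4: 4 = 4; at 5: 5 = 5; next = 4
base 5: 4 = 4; at 6: 4 = 4; next = 3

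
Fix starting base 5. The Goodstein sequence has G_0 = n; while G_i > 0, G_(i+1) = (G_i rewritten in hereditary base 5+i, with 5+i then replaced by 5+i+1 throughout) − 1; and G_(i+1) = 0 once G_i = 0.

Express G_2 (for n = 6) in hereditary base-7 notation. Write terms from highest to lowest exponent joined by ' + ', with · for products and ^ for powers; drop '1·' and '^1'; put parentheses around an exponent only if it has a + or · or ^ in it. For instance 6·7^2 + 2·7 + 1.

6

(0) 6|_5 = 5 + 1 ↦ 6 + 1|_6 = 7 ⇒ 6
(1) 6|_6 = 6 ↦ 7|_7 = 7 ⇒ 6
(2) 6|_7 = 6 ↦ 6|_8 = 6 ⇒ 5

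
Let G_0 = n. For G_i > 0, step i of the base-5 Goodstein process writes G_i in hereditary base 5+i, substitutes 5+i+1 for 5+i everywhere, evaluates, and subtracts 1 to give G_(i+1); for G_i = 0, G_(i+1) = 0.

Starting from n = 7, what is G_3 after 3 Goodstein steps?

7

base 5: 7 = 5 + 2; at 6: 6 + 2 = 8; next = 7
base 6: 7 = 6 + 1; at 7: 7 + 1 = 8; next = 7
base 7: 7 = 7; at 8: 8 = 8; next = 7
base 8: 7 = 7; at 9: 7 = 7; next = 6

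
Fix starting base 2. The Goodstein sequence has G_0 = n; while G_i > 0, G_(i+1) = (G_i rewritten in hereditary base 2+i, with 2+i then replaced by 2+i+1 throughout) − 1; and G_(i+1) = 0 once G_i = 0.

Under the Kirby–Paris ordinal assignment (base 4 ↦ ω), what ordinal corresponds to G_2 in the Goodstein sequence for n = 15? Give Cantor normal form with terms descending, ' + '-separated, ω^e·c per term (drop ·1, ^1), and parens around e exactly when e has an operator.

ω^(ω + 1) + ω^ω + 3

G_0=15  [base 2] 2^(2 + 1) + 2^2 + 2 + 1  →[2↦3]→  3^(3 + 1) + 3^3 + 3 + 1 = 112  −1 ⇒ G_1=111
G_1=111  [base 3] 3^(3 + 1) + 3^3 + 3  →[3↦4]→  4^(4 + 1) + 4^4 + 4 = 1284  −1 ⇒ G_2=1283
G_2=1283  [base 4] 4^(4 + 1) + 4^4 + 3  →[4↦5]→  5^(5 + 1) + 5^5 + 3 = 18753  −1 ⇒ G_3=18752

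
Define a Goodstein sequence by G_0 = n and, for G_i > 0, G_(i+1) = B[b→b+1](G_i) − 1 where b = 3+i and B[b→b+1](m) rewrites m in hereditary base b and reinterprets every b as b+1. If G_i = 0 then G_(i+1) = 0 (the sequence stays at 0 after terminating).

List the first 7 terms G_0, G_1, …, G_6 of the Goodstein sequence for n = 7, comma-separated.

(0) 7|_3 = 2·3 + 1 ↦ 2·4 + 1|_4 = 9 ⇒ 8
(1) 8|_4 = 2·4 ↦ 2·5|_5 = 10 ⇒ 9
(2) 9|_5 = 5 + 4 ↦ 6 + 4|_6 = 10 ⇒ 9
(3) 9|_6 = 6 + 3 ↦ 7 + 3|_7 = 10 ⇒ 9
(4) 9|_7 = 7 + 2 ↦ 8 + 2|_8 = 10 ⇒ 9
(5) 9|_8 = 8 + 1 ↦ 9 + 1|_9 = 10 ⇒ 9

7, 8, 9, 9, 9, 9, 9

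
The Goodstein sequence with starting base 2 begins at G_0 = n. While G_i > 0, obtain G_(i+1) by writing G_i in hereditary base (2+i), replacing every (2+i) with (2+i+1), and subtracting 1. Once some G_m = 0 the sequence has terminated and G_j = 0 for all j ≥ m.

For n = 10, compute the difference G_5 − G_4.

3935819

(0) 10|_2 = 2^(2 + 1) + 2 ↦ 3^(3 + 1) + 3|_3 = 84 ⇒ 83
(1) 83|_3 = 3^(3 + 1) + 2 ↦ 4^(4 + 1) + 2|_4 = 1026 ⇒ 1025
(2) 1025|_4 = 4^(4 + 1) + 1 ↦ 5^(5 + 1) + 1|_5 = 15626 ⇒ 15625
(3) 15625|_5 = 5^(5 + 1) ↦ 6^(6 + 1)|_6 = 279936 ⇒ 279935
(4) 279935|_6 = 5·6^6 + 5·6^5 + 5·6^4 + 5·6^3 + 5·6^2 + 5·6 + 5 ↦ 5·7^7 + 5·7^5 + 5·7^4 + 5·7^3 + 5·7^2 + 5·7 + 5|_7 = 4215755 ⇒ 4215754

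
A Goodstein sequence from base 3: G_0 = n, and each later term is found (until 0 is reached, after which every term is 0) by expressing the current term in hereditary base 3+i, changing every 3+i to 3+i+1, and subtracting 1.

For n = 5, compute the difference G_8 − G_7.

step 0: 5 = 3 + 2; sub 4 for 3: 4 + 2; = 6; G_1 = 6−1 = 5
step 1: 5 = 4 + 1; sub 5 for 4: 5 + 1; = 6; G_2 = 6−1 = 5
step 2: 5 = 5; sub 6 for 5: 6; = 6; G_3 = 6−1 = 5
step 3: 5 = 5; sub 7 for 6: 5; = 5; G_4 = 5−1 = 4
step 4: 4 = 4; sub 8 for 7: 4; = 4; G_5 = 4−1 = 3
step 5: 3 = 3; sub 9 for 8: 3; = 3; G_6 = 3−1 = 2
step 6: 2 = 2; sub 10 for 9: 2; = 2; G_7 = 2−1 = 1
step 7: 1 = 1; sub 11 for 10: 1; = 1; G_8 = 1−1 = 0

-1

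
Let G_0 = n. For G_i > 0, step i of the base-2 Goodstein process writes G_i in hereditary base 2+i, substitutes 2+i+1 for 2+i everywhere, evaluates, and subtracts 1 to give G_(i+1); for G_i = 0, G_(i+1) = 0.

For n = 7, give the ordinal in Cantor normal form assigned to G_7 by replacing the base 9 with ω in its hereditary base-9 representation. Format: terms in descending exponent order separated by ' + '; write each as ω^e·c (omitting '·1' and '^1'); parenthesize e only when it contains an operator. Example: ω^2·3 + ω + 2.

step 0: 7 = 2^2 + 2 + 1; sub 3 for 2: 3^3 + 3 + 1; = 31; G_1 = 31−1 = 30
step 1: 30 = 3^3 + 3; sub 4 for 3: 4^4 + 4; = 260; G_2 = 260−1 = 259
step 2: 259 = 4^4 + 3; sub 5 for 4: 5^5 + 3; = 3128; G_3 = 3128−1 = 3127
step 3: 3127 = 5^5 + 2; sub 6 for 5: 6^6 + 2; = 46658; G_4 = 46658−1 = 46657
step 4: 46657 = 6^6 + 1; sub 7 for 6: 7^7 + 1; = 823544; G_5 = 823544−1 = 823543
step 5: 823543 = 7^7; sub 8 for 7: 8^8; = 16777216; G_6 = 16777216−1 = 16777215
step 6: 16777215 = 7·8^7 + 7·8^6 + 7·8^5 + 7·8^4 + 7·8^3 + 7·8^2 + 7·8 + 7; sub 9 for 8: 7·9^7 + 7·9^6 + 7·9^5 + 7·9^4 + 7·9^3 + 7·9^2 + 7·9 + 7; = 37665880; G_7 = 37665880−1 = 37665879
step 7: 37665879 = 7·9^7 + 7·9^6 + 7·9^5 + 7·9^4 + 7·9^3 + 7·9^2 + 7·9 + 6; sub 10 for 9: 7·10^7 + 7·10^6 + 7·10^5 + 7·10^4 + 7·10^3 + 7·10^2 + 7·10 + 6; = 77777776; G_8 = 77777776−1 = 77777775

ω^7·7 + ω^6·7 + ω^5·7 + ω^4·7 + ω^3·7 + ω^2·7 + ω·7 + 6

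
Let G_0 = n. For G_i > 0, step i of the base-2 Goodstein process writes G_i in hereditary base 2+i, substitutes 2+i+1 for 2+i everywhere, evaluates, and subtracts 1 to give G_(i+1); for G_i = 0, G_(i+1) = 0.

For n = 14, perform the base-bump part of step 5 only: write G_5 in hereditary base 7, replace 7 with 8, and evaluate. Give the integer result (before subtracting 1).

i=0: 14 = 2^(2 + 1) + 2^2 + 2 (b=2); 2→3: 3^(3 + 1) + 3^3 + 3 = 111; 111−1 = 110
i=1: 110 = 3^(3 + 1) + 3^3 + 2 (b=3); 3→4: 4^(4 + 1) + 4^4 + 2 = 1282; 1282−1 = 1281
i=2: 1281 = 4^(4 + 1) + 4^4 + 1 (b=4); 4→5: 5^(5 + 1) + 5^5 + 1 = 18751; 18751−1 = 18750
i=3: 18750 = 5^(5 + 1) + 5^5 (b=5); 5→6: 6^(6 + 1) + 6^6 = 326592; 326592−1 = 326591
i=4: 326591 = 6^(6 + 1) + 5·6^5 + 5·6^4 + 5·6^3 + 5·6^2 + 5·6 + 5 (b=6); 6→7: 7^(7 + 1) + 5·7^5 + 5·7^4 + 5·7^3 + 5·7^2 + 5·7 + 5 = 5862841; 5862841−1 = 5862840
i=5: 5862840 = 7^(7 + 1) + 5·7^5 + 5·7^4 + 5·7^3 + 5·7^2 + 5·7 + 4 (b=7); 7→8: 8^(8 + 1) + 5·8^5 + 5·8^4 + 5·8^3 + 5·8^2 + 5·8 + 4 = 134404972; 134404972−1 = 134404971

134404972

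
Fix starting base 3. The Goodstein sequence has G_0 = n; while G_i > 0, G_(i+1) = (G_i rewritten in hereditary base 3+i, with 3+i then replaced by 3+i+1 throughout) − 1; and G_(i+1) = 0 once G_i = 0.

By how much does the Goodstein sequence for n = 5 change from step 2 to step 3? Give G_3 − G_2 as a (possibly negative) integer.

base 3: 5 = 3 + 2; at 4: 4 + 2 = 6; next = 5
base 4: 5 = 4 + 1; at 5: 5 + 1 = 6; next = 5
base 5: 5 = 5; at 6: 6 = 6; next = 5

0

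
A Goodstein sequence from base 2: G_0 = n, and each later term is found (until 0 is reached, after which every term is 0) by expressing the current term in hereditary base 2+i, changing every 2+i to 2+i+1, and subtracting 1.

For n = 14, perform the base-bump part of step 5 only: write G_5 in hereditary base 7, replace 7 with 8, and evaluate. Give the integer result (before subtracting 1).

step 0: 14 = 2^(2 + 1) + 2^2 + 2; sub 3 for 2: 3^(3 + 1) + 3^3 + 3; = 111; G_1 = 111−1 = 110
step 1: 110 = 3^(3 + 1) + 3^3 + 2; sub 4 for 3: 4^(4 + 1) + 4^4 + 2; = 1282; G_2 = 1282−1 = 1281
step 2: 1281 = 4^(4 + 1) + 4^4 + 1; sub 5 for 4: 5^(5 + 1) + 5^5 + 1; = 18751; G_3 = 18751−1 = 18750
step 3: 18750 = 5^(5 + 1) + 5^5; sub 6 for 5: 6^(6 + 1) + 6^6; = 326592; G_4 = 326592−1 = 326591
step 4: 326591 = 6^(6 + 1) + 5·6^5 + 5·6^4 + 5·6^3 + 5·6^2 + 5·6 + 5; sub 7 for 6: 7^(7 + 1) + 5·7^5 + 5·7^4 + 5·7^3 + 5·7^2 + 5·7 + 5; = 5862841; G_5 = 5862841−1 = 5862840

134404972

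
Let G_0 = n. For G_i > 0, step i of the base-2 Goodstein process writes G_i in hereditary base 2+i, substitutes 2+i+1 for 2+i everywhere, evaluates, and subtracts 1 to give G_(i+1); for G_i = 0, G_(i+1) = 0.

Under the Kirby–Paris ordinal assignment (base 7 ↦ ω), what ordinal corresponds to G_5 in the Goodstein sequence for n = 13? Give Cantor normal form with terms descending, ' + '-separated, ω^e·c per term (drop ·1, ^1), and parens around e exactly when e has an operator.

[0] 13 ≡ 2^(2 + 1) + 2^2 + 1 (base 2). Lift 3: 109. −1: 108.
[1] 108 ≡ 3^(3 + 1) + 3^3 (base 3). Lift 4: 1280. −1: 1279.
[2] 1279 ≡ 4^(4 + 1) + 3·4^3 + 3·4^2 + 3·4 + 3 (base 4). Lift 5: 16093. −1: 16092.
[3] 16092 ≡ 5^(5 + 1) + 3·5^3 + 3·5^2 + 3·5 + 2 (base 5). Lift 6: 280712. −1: 280711.
[4] 280711 ≡ 6^(6 + 1) + 3·6^3 + 3·6^2 + 3·6 + 1 (base 6). Lift 7: 5765999. −1: 5765998.

ω^(ω + 1) + ω^3·3 + ω^2·3 + ω·3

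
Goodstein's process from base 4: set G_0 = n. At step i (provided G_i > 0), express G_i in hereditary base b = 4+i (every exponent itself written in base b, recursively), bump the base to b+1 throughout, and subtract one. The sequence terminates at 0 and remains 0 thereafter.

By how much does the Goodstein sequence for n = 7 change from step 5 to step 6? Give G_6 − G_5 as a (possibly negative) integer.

(0) 7|_4 = 4 + 3 ↦ 5 + 3|_5 = 8 ⇒ 7
(1) 7|_5 = 5 + 2 ↦ 6 + 2|_6 = 8 ⇒ 7
(2) 7|_6 = 6 + 1 ↦ 7 + 1|_7 = 8 ⇒ 7
(3) 7|_7 = 7 ↦ 8|_8 = 8 ⇒ 7
(4) 7|_8 = 7 ↦ 7|_9 = 7 ⇒ 6
(5) 6|_9 = 6 ↦ 6|_10 = 6 ⇒ 5

-1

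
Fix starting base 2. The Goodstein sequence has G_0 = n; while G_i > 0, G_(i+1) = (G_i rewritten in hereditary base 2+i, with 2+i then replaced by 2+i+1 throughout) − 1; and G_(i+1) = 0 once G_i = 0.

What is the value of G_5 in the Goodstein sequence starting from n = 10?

4215754

base 2: 10 = 2^(2 + 1) + 2; at 3: 3^(3 + 1) + 3 = 84; next = 83
base 3: 83 = 3^(3 + 1) + 2; at 4: 4^(4 + 1) + 2 = 1026; next = 1025
base 4: 1025 = 4^(4 + 1) + 1; at 5: 5^(5 + 1) + 1 = 15626; next = 15625
base 5: 15625 = 5^(5 + 1); at 6: 6^(6 + 1) = 279936; next = 279935
base 6: 279935 = 5·6^6 + 5·6^5 + 5·6^4 + 5·6^3 + 5·6^2 + 5·6 + 5; at 7: 5·7^7 + 5·7^5 + 5·7^4 + 5·7^3 + 5·7^2 + 5·7 + 5 = 4215755; next = 4215754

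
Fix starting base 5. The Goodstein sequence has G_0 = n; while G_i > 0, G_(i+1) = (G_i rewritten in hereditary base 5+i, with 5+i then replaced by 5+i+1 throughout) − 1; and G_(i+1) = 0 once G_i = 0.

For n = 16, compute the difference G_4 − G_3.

(0) 16|_5 = 3·5 + 1 ↦ 3·6 + 1|_6 = 19 ⇒ 18
(1) 18|_6 = 3·6 ↦ 3·7|_7 = 21 ⇒ 20
(2) 20|_7 = 2·7 + 6 ↦ 2·8 + 6|_8 = 22 ⇒ 21
(3) 21|_8 = 2·8 + 5 ↦ 2·9 + 5|_9 = 23 ⇒ 22

1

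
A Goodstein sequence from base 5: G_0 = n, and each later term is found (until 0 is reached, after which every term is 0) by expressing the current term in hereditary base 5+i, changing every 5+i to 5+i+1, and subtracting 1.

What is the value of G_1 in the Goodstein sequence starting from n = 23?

[0] 23 ≡ 4·5 + 3 (base 5). Lift 6: 27. −1: 26.
[1] 26 ≡ 4·6 + 2 (base 6). Lift 7: 30. −1: 29.

26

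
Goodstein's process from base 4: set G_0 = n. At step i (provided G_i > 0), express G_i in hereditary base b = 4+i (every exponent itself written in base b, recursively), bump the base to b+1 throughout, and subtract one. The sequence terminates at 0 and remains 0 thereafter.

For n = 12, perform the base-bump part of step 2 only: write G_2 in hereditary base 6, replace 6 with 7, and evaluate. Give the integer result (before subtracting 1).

17

(0) 12|_4 = 3·4 ↦ 3·5|_5 = 15 ⇒ 14
(1) 14|_5 = 2·5 + 4 ↦ 2·6 + 4|_6 = 16 ⇒ 15
(2) 15|_6 = 2·6 + 3 ↦ 2·7 + 3|_7 = 17 ⇒ 16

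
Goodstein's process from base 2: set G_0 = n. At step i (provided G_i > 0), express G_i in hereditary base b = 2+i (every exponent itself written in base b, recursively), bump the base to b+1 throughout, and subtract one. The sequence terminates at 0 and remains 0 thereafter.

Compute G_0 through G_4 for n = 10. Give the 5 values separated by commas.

10, 83, 1025, 15625, 279935

[0] 10 ≡ 2^(2 + 1) + 2 (base 2). Lift 3: 84. −1: 83.
[1] 83 ≡ 3^(3 + 1) + 2 (base 3). Lift 4: 1026. −1: 1025.
[2] 1025 ≡ 4^(4 + 1) + 1 (base 4). Lift 5: 15626. −1: 15625.
[3] 15625 ≡ 5^(5 + 1) (base 5). Lift 6: 279936. −1: 279935.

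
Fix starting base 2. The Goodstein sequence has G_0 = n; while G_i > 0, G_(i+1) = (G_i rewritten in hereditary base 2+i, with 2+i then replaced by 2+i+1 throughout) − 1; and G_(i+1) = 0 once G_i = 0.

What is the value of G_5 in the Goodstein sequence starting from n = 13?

G_0 = 13. HB_2(13) = 2^(2 + 1) + 2^2 + 1. Bump = 109. G_1 = 108.
G_1 = 108. HB_3(108) = 3^(3 + 1) + 3^3. Bump = 1280. G_2 = 1279.
G_2 = 1279. HB_4(1279) = 4^(4 + 1) + 3·4^3 + 3·4^2 + 3·4 + 3. Bump = 16093. G_3 = 16092.
G_3 = 16092. HB_5(16092) = 5^(5 + 1) + 3·5^3 + 3·5^2 + 3·5 + 2. Bump = 280712. G_4 = 280711.
G_4 = 280711. HB_6(280711) = 6^(6 + 1) + 3·6^3 + 3·6^2 + 3·6 + 1. Bump = 5765999. G_5 = 5765998.

5765998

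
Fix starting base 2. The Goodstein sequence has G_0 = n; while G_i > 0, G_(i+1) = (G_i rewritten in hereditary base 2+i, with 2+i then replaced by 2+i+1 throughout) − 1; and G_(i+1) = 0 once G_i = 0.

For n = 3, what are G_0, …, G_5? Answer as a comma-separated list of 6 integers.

step 0: 3 = 2 + 1; sub 3 for 2: 3 + 1; = 4; G_1 = 4−1 = 3
step 1: 3 = 3; sub 4 for 3: 4; = 4; G_2 = 4−1 = 3
step 2: 3 = 3; sub 5 for 4: 3; = 3; G_3 = 3−1 = 2
step 3: 2 = 2; sub 6 for 5: 2; = 2; G_4 = 2−1 = 1
step 4: 1 = 1; sub 7 for 6: 1; = 1; G_5 = 1−1 = 0

3, 3, 3, 2, 1, 0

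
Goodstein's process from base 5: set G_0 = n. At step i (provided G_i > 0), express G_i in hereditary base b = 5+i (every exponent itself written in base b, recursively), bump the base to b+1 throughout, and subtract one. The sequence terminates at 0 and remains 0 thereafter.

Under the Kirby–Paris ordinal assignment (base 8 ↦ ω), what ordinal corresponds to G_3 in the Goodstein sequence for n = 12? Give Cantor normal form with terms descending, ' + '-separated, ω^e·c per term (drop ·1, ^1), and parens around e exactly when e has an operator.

ω + 7

step 0: 12 = 2·5 + 2; sub 6 for 5: 2·6 + 2; = 14; G_1 = 14−1 = 13
step 1: 13 = 2·6 + 1; sub 7 for 6: 2·7 + 1; = 15; G_2 = 15−1 = 14
step 2: 14 = 2·7; sub 8 for 7: 2·8; = 16; G_3 = 16−1 = 15
step 3: 15 = 8 + 7; sub 9 for 8: 9 + 7; = 16; G_4 = 16−1 = 15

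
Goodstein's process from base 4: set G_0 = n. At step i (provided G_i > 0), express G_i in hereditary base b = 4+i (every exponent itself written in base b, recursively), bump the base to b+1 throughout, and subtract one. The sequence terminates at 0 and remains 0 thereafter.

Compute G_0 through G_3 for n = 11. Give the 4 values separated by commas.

G_0 = 11. HB_4(11) = 2·4 + 3. Bump = 13. G_1 = 12.
G_1 = 12. HB_5(12) = 2·5 + 2. Bump = 14. G_2 = 13.
G_2 = 13. HB_6(13) = 2·6 + 1. Bump = 15. G_3 = 14.

11, 12, 13, 14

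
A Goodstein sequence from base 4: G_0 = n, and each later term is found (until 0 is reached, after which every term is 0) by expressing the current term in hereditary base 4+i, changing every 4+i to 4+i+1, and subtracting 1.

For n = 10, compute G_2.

12

step 0: 10 = 2·4 + 2; sub 5 for 4: 2·5 + 2; = 12; G_1 = 12−1 = 11
step 1: 11 = 2·5 + 1; sub 6 for 5: 2·6 + 1; = 13; G_2 = 13−1 = 12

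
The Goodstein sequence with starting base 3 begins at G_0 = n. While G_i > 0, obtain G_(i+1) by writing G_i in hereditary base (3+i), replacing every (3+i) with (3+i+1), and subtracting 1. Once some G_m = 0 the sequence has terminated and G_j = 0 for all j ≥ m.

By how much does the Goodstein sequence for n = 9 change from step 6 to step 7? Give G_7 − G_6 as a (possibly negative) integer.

1

(0) 9|_3 = 3^2 ↦ 4^2|_4 = 16 ⇒ 15
(1) 15|_4 = 3·4 + 3 ↦ 3·5 + 3|_5 = 18 ⇒ 17
(2) 17|_5 = 3·5 + 2 ↦ 3·6 + 2|_6 = 20 ⇒ 19
(3) 19|_6 = 3·6 + 1 ↦ 3·7 + 1|_7 = 22 ⇒ 21
(4) 21|_7 = 3·7 ↦ 3·8|_8 = 24 ⇒ 23
(5) 23|_8 = 2·8 + 7 ↦ 2·9 + 7|_9 = 25 ⇒ 24
(6) 24|_9 = 2·9 + 6 ↦ 2·10 + 6|_10 = 26 ⇒ 25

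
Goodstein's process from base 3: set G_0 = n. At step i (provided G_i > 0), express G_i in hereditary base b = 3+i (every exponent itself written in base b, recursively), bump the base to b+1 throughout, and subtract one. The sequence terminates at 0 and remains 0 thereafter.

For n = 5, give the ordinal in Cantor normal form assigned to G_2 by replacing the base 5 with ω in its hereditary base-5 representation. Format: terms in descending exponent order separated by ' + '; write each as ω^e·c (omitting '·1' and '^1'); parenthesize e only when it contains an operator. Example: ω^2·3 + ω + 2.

ω

G_0=5  [base 3] 3 + 2  →[3↦4]→  4 + 2 = 6  −1 ⇒ G_1=5
G_1=5  [base 4] 4 + 1  →[4↦5]→  5 + 1 = 6  −1 ⇒ G_2=5
G_2=5  [base 5] 5  →[5↦6]→  6 = 6  −1 ⇒ G_3=5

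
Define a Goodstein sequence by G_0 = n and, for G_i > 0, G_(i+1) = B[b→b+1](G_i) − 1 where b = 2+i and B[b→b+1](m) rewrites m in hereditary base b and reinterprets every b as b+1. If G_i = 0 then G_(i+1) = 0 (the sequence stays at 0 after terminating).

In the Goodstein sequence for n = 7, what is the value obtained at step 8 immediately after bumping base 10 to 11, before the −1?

150051214

(0) 7|_2 = 2^2 + 2 + 1 ↦ 3^3 + 3 + 1|_3 = 31 ⇒ 30
(1) 30|_3 = 3^3 + 3 ↦ 4^4 + 4|_4 = 260 ⇒ 259
(2) 259|_4 = 4^4 + 3 ↦ 5^5 + 3|_5 = 3128 ⇒ 3127
(3) 3127|_5 = 5^5 + 2 ↦ 6^6 + 2|_6 = 46658 ⇒ 46657
(4) 46657|_6 = 6^6 + 1 ↦ 7^7 + 1|_7 = 823544 ⇒ 823543
(5) 823543|_7 = 7^7 ↦ 8^8|_8 = 16777216 ⇒ 16777215
(6) 16777215|_8 = 7·8^7 + 7·8^6 + 7·8^5 + 7·8^4 + 7·8^3 + 7·8^2 + 7·8 + 7 ↦ 7·9^7 + 7·9^6 + 7·9^5 + 7·9^4 + 7·9^3 + 7·9^2 + 7·9 + 7|_9 = 37665880 ⇒ 37665879
(7) 37665879|_9 = 7·9^7 + 7·9^6 + 7·9^5 + 7·9^4 + 7·9^3 + 7·9^2 + 7·9 + 6 ↦ 7·10^7 + 7·10^6 + 7·10^5 + 7·10^4 + 7·10^3 + 7·10^2 + 7·10 + 6|_10 = 77777776 ⇒ 77777775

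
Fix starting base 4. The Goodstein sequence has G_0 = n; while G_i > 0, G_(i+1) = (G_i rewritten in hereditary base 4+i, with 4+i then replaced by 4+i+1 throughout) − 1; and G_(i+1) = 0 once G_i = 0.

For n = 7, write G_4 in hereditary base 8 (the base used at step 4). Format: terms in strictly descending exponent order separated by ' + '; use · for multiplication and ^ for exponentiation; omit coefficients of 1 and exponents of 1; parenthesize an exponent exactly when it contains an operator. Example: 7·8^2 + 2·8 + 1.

G_0=7  [base 4] 4 + 3  →[4↦5]→  5 + 3 = 8  −1 ⇒ G_1=7
G_1=7  [base 5] 5 + 2  →[5↦6]→  6 + 2 = 8  −1 ⇒ G_2=7
G_2=7  [base 6] 6 + 1  →[6↦7]→  7 + 1 = 8  −1 ⇒ G_3=7
G_3=7  [base 7] 7  →[7↦8]→  8 = 8  −1 ⇒ G_4=7
G_4=7  [base 8] 7  →[8↦9]→  7 = 7  −1 ⇒ G_5=6

7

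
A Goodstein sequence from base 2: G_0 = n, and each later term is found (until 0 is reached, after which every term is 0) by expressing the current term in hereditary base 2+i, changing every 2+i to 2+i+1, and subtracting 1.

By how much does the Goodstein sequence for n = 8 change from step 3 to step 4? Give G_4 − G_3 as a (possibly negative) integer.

87085

[0] 8 ≡ 2^(2 + 1) (base 2). Lift 3: 81. −1: 80.
[1] 80 ≡ 2·3^3 + 2·3^2 + 2·3 + 2 (base 3). Lift 4: 554. −1: 553.
[2] 553 ≡ 2·4^4 + 2·4^2 + 2·4 + 1 (base 4). Lift 5: 6311. −1: 6310.
[3] 6310 ≡ 2·5^5 + 2·5^2 + 2·5 (base 5). Lift 6: 93396. −1: 93395.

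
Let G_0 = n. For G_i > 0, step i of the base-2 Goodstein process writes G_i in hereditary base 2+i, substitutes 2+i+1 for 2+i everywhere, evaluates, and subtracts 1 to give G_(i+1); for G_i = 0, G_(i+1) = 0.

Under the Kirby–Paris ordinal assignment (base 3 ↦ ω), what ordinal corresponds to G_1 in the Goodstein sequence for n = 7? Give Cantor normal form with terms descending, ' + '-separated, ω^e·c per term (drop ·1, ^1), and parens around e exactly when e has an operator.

base 2: 7 = 2^2 + 2 + 1; at 3: 3^3 + 3 + 1 = 31; next = 30
base 3: 30 = 3^3 + 3; at 4: 4^4 + 4 = 260; next = 259

ω^ω + ω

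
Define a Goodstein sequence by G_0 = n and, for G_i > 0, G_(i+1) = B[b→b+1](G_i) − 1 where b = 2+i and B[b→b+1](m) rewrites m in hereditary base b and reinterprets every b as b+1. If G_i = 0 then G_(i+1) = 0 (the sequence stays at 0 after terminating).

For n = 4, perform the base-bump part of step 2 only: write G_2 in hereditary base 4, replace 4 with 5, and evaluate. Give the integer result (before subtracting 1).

61

G_0=4  [base 2] 2^2  →[2↦3]→  3^3 = 27  −1 ⇒ G_1=26
G_1=26  [base 3] 2·3^2 + 2·3 + 2  →[3↦4]→  2·4^2 + 2·4 + 2 = 42  −1 ⇒ G_2=41
G_2=41  [base 4] 2·4^2 + 2·4 + 1  →[4↦5]→  2·5^2 + 2·5 + 1 = 61  −1 ⇒ G_3=60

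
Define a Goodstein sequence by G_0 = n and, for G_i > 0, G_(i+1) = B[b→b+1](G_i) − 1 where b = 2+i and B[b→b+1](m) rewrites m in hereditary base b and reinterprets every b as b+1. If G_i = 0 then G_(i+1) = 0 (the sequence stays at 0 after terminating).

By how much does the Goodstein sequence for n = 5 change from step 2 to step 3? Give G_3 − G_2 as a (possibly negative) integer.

212

i=0: 5 = 2^2 + 1 (b=2); 2→3: 3^3 + 1 = 28; 28−1 = 27
i=1: 27 = 3^3 (b=3); 3→4: 4^4 = 256; 256−1 = 255
i=2: 255 = 3·4^3 + 3·4^2 + 3·4 + 3 (b=4); 4→5: 3·5^3 + 3·5^2 + 3·5 + 3 = 468; 468−1 = 467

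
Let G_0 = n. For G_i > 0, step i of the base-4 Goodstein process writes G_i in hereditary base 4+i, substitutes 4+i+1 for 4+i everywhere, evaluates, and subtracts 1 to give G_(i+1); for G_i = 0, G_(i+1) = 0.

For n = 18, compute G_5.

58

18 —HB4→ 4^2 + 2 —bump→ 5^2 + 2 = 27 —(−1)→ 26
26 —HB5→ 5^2 + 1 —bump→ 6^2 + 1 = 37 —(−1)→ 36
36 —HB6→ 6^2 —bump→ 7^2 = 49 —(−1)→ 48
48 —HB7→ 6·7 + 6 —bump→ 6·8 + 6 = 54 —(−1)→ 53
53 —HB8→ 6·8 + 5 —bump→ 6·9 + 5 = 59 —(−1)→ 58
58 —HB9→ 6·9 + 4 —bump→ 6·10 + 4 = 64 —(−1)→ 63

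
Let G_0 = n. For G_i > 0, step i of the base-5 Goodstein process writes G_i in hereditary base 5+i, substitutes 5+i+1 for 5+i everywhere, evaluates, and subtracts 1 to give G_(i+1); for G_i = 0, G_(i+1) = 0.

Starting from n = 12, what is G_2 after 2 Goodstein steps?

14

[0] 12 ≡ 2·5 + 2 (base 5). Lift 6: 14. −1: 13.
[1] 13 ≡ 2·6 + 1 (base 6). Lift 7: 15. −1: 14.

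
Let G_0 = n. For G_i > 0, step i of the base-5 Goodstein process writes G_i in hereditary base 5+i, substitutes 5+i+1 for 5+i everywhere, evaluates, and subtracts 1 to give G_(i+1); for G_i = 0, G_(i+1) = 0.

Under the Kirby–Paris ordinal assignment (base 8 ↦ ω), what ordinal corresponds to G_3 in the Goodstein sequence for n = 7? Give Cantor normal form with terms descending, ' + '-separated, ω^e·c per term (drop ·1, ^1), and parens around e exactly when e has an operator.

7 —HB5→ 5 + 2 —bump→ 6 + 2 = 8 —(−1)→ 7
7 —HB6→ 6 + 1 —bump→ 7 + 1 = 8 —(−1)→ 7
7 —HB7→ 7 —bump→ 8 = 8 —(−1)→ 7

7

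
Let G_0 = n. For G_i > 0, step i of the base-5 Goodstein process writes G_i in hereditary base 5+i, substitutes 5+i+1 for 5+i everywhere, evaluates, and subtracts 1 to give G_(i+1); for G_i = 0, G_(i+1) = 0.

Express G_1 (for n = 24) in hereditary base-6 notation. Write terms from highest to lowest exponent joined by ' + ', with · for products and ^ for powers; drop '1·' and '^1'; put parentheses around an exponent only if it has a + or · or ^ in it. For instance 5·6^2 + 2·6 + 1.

4·6 + 3

[0] 24 ≡ 4·5 + 4 (base 5). Lift 6: 28. −1: 27.
[1] 27 ≡ 4·6 + 3 (base 6). Lift 7: 31. −1: 30.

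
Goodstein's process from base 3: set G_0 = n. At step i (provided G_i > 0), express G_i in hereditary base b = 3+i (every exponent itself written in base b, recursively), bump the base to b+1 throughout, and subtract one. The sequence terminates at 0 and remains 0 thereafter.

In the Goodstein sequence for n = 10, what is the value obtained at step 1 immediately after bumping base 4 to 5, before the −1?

25

G_0 = 10. HB_3(10) = 3^2 + 1. Bump = 17. G_1 = 16.
G_1 = 16. HB_4(16) = 4^2. Bump = 25. G_2 = 24.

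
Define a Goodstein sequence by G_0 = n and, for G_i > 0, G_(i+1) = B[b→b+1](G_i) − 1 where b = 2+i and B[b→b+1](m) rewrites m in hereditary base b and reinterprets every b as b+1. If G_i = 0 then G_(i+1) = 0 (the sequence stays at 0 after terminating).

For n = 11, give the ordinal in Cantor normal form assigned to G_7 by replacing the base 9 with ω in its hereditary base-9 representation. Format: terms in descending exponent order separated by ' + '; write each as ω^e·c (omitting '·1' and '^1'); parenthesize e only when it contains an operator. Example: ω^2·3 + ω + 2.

ω^ω·7 + ω^7·7 + ω^6·7 + ω^5·7 + ω^4·7 + ω^3·7 + ω^2·7 + ω·7 + 6

i=0: 11 = 2^(2 + 1) + 2 + 1 (b=2); 2→3: 3^(3 + 1) + 3 + 1 = 85; 85−1 = 84
i=1: 84 = 3^(3 + 1) + 3 (b=3); 3→4: 4^(4 + 1) + 4 = 1028; 1028−1 = 1027
i=2: 1027 = 4^(4 + 1) + 3 (b=4); 4→5: 5^(5 + 1) + 3 = 15628; 15628−1 = 15627
i=3: 15627 = 5^(5 + 1) + 2 (b=5); 5→6: 6^(6 + 1) + 2 = 279938; 279938−1 = 279937
i=4: 279937 = 6^(6 + 1) + 1 (b=6); 6→7: 7^(7 + 1) + 1 = 5764802; 5764802−1 = 5764801
i=5: 5764801 = 7^(7 + 1) (b=7); 7→8: 8^(8 + 1) = 134217728; 134217728−1 = 134217727
i=6: 134217727 = 7·8^8 + 7·8^7 + 7·8^6 + 7·8^5 + 7·8^4 + 7·8^3 + 7·8^2 + 7·8 + 7 (b=8); 8→9: 7·9^9 + 7·9^7 + 7·9^6 + 7·9^5 + 7·9^4 + 7·9^3 + 7·9^2 + 7·9 + 7 = 2749609303; 2749609303−1 = 2749609302
i=7: 2749609302 = 7·9^9 + 7·9^7 + 7·9^6 + 7·9^5 + 7·9^4 + 7·9^3 + 7·9^2 + 7·9 + 6 (b=9); 9→10: 7·10^10 + 7·10^7 + 7·10^6 + 7·10^5 + 7·10^4 + 7·10^3 + 7·10^2 + 7·10 + 6 = 70077777776; 70077777776−1 = 70077777775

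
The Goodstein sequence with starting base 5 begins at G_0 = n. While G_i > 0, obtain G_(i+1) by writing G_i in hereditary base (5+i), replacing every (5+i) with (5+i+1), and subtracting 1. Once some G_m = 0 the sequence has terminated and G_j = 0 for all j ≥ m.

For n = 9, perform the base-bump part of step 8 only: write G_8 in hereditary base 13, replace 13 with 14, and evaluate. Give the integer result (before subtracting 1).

6

[0] 9 ≡ 5 + 4 (base 5). Lift 6: 10. −1: 9.
[1] 9 ≡ 6 + 3 (base 6). Lift 7: 10. −1: 9.
[2] 9 ≡ 7 + 2 (base 7). Lift 8: 10. −1: 9.
[3] 9 ≡ 8 + 1 (base 8). Lift 9: 10. −1: 9.
[4] 9 ≡ 9 (base 9). Lift 10: 10. −1: 9.
[5] 9 ≡ 9 (base 10). Lift 11: 9. −1: 8.
[6] 8 ≡ 8 (base 11). Lift 12: 8. −1: 7.
[7] 7 ≡ 7 (base 12). Lift 13: 7. −1: 6.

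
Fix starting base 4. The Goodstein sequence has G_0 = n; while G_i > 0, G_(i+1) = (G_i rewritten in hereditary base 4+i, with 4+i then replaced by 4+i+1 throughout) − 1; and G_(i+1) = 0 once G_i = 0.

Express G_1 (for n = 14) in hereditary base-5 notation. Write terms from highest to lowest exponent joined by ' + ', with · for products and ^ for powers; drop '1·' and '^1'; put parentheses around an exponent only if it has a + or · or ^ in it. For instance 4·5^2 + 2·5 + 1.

[0] 14 ≡ 3·4 + 2 (base 4). Lift 5: 17. −1: 16.
[1] 16 ≡ 3·5 + 1 (base 5). Lift 6: 19. −1: 18.

3·5 + 1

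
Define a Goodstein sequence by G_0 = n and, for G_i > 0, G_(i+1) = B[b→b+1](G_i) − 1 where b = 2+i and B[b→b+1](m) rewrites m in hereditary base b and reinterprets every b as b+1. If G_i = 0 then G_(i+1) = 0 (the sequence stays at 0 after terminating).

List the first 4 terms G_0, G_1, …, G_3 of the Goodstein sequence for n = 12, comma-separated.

12, 107, 1065, 15685

base 2: 12 = 2^(2 + 1) + 2^2; at 3: 3^(3 + 1) + 3^3 = 108; next = 107
base 3: 107 = 3^(3 + 1) + 2·3^2 + 2·3 + 2; at 4: 4^(4 + 1) + 2·4^2 + 2·4 + 2 = 1066; next = 1065
base 4: 1065 = 4^(4 + 1) + 2·4^2 + 2·4 + 1; at 5: 5^(5 + 1) + 2·5^2 + 2·5 + 1 = 15686; next = 15685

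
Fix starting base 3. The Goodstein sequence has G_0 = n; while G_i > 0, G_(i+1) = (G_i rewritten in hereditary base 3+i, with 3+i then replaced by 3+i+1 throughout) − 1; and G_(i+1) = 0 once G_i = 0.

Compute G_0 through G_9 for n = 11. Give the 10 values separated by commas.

[0] 11 ≡ 3^2 + 2 (base 3). Lift 4: 18. −1: 17.
[1] 17 ≡ 4^2 + 1 (base 4). Lift 5: 26. −1: 25.
[2] 25 ≡ 5^2 (base 5). Lift 6: 36. −1: 35.
[3] 35 ≡ 5·6 + 5 (base 6). Lift 7: 40. −1: 39.
[4] 39 ≡ 5·7 + 4 (base 7). Lift 8: 44. −1: 43.
[5] 43 ≡ 5·8 + 3 (base 8). Lift 9: 48. −1: 47.
[6] 47 ≡ 5·9 + 2 (base 9). Lift 10: 52. −1: 51.
[7] 51 ≡ 5·10 + 1 (base 10). Lift 11: 56. −1: 55.
[8] 55 ≡ 5·11 (base 11). Lift 12: 60. −1: 59.

11, 17, 25, 35, 39, 43, 47, 51, 55, 59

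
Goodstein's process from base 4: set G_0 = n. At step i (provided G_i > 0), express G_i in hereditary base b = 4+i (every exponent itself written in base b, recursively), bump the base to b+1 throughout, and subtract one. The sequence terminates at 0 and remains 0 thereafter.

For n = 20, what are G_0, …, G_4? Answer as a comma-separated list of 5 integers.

i=0: 20 = 4^2 + 4 (b=4); 4→5: 5^2 + 5 = 30; 30−1 = 29
i=1: 29 = 5^2 + 4 (b=5); 5→6: 6^2 + 4 = 40; 40−1 = 39
i=2: 39 = 6^2 + 3 (b=6); 6→7: 7^2 + 3 = 52; 52−1 = 51
i=3: 51 = 7^2 + 2 (b=7); 7→8: 8^2 + 2 = 66; 66−1 = 65

20, 29, 39, 51, 65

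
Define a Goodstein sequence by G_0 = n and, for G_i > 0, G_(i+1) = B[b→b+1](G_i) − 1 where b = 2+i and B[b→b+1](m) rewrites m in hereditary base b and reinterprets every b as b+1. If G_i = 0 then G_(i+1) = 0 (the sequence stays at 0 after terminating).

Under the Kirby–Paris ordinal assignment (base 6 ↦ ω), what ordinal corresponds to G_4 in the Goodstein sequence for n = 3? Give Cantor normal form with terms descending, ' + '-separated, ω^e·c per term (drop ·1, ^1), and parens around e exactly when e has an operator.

i=0: 3 = 2 + 1 (b=2); 2→3: 3 + 1 = 4; 4−1 = 3
i=1: 3 = 3 (b=3); 3→4: 4 = 4; 4−1 = 3
i=2: 3 = 3 (b=4); 4→5: 3 = 3; 3−1 = 2
i=3: 2 = 2 (b=5); 5→6: 2 = 2; 2−1 = 1
i=4: 1 = 1 (b=6); 6→7: 1 = 1; 1−1 = 0

1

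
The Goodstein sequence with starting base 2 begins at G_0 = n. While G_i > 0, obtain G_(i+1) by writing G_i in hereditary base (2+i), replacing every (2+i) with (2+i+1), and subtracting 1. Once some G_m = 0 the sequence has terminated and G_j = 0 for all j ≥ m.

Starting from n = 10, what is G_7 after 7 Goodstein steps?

1937434592

10 —HB2→ 2^(2 + 1) + 2 —bump→ 3^(3 + 1) + 3 = 84 —(−1)→ 83
83 —HB3→ 3^(3 + 1) + 2 —bump→ 4^(4 + 1) + 2 = 1026 —(−1)→ 1025
1025 —HB4→ 4^(4 + 1) + 1 —bump→ 5^(5 + 1) + 1 = 15626 —(−1)→ 15625
15625 —HB5→ 5^(5 + 1) —bump→ 6^(6 + 1) = 279936 —(−1)→ 279935
279935 —HB6→ 5·6^6 + 5·6^5 + 5·6^4 + 5·6^3 + 5·6^2 + 5·6 + 5 —bump→ 5·7^7 + 5·7^5 + 5·7^4 + 5·7^3 + 5·7^2 + 5·7 + 5 = 4215755 —(−1)→ 4215754
4215754 —HB7→ 5·7^7 + 5·7^5 + 5·7^4 + 5·7^3 + 5·7^2 + 5·7 + 4 —bump→ 5·8^8 + 5·8^5 + 5·8^4 + 5·8^3 + 5·8^2 + 5·8 + 4 = 84073324 —(−1)→ 84073323
84073323 —HB8→ 5·8^8 + 5·8^5 + 5·8^4 + 5·8^3 + 5·8^2 + 5·8 + 3 —bump→ 5·9^9 + 5·9^5 + 5·9^4 + 5·9^3 + 5·9^2 + 5·9 + 3 = 1937434593 —(−1)→ 1937434592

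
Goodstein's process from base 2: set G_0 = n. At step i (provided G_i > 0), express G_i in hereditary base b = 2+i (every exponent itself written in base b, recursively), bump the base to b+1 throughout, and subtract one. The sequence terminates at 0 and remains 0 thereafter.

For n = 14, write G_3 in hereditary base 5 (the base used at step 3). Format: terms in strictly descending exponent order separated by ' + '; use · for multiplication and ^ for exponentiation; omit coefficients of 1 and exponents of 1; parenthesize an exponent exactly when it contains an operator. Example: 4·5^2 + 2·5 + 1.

5^(5 + 1) + 5^5

G_0 = 14. HB_2(14) = 2^(2 + 1) + 2^2 + 2. Bump = 111. G_1 = 110.
G_1 = 110. HB_3(110) = 3^(3 + 1) + 3^3 + 2. Bump = 1282. G_2 = 1281.
G_2 = 1281. HB_4(1281) = 4^(4 + 1) + 4^4 + 1. Bump = 18751. G_3 = 18750.
G_3 = 18750. HB_5(18750) = 5^(5 + 1) + 5^5. Bump = 326592. G_4 = 326591.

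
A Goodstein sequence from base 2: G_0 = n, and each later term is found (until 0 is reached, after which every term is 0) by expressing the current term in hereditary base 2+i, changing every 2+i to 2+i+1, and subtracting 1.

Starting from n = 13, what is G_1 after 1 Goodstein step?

108

base 2: 13 = 2^(2 + 1) + 2^2 + 1; at 3: 3^(3 + 1) + 3^3 + 1 = 109; next = 108
base 3: 108 = 3^(3 + 1) + 3^3; at 4: 4^(4 + 1) + 4^4 = 1280; next = 1279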